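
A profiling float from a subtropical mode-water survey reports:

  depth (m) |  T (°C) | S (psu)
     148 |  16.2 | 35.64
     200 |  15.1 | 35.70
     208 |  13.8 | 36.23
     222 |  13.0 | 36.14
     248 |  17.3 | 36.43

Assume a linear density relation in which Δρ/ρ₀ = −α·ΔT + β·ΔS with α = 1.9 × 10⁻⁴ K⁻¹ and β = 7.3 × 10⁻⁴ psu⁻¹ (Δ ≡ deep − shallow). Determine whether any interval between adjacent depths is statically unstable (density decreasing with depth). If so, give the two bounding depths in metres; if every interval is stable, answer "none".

Evaluate Δρ/ρ₀ = −αΔT + βΔS across each adjacent pair:
  148–200 m: −αΔT+βΔS = −(1.9 × 10⁻⁴)(-1.1)+(7.3 × 10⁻⁴)(+0.06) = 2.5 × 10⁻⁴ → stable
  200–208 m: −αΔT+βΔS = −(1.9 × 10⁻⁴)(-1.3)+(7.3 × 10⁻⁴)(+0.53) = 6.3 × 10⁻⁴ → stable
  208–222 m: −αΔT+βΔS = −(1.9 × 10⁻⁴)(-0.8)+(7.3 × 10⁻⁴)(-0.09) = 8.6 × 10⁻⁵ → stable
  222–248 m: −αΔT+βΔS = −(1.9 × 10⁻⁴)(+4.3)+(7.3 × 10⁻⁴)(+0.29) = -6.1 × 10⁻⁴ → UNSTABLE
The 222–248 m interval has Δρ < 0: lighter water underlies denser water.

222–248 m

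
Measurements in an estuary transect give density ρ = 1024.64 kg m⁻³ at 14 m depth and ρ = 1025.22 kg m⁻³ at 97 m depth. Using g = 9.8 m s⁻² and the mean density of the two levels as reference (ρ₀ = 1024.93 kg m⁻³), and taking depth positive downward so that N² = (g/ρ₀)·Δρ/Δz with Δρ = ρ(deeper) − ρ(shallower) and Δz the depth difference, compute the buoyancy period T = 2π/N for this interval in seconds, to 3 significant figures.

Δρ = 1025.22 − 1024.64 = 0.58 kg m⁻³ over Δz = 97 − 14 = 83 m.
N² = (9.8/1024.93) × (0.58/83) = 6.6816 × 10⁻⁵ s⁻².
N = √(6.6816 × 10⁻⁵) = 8.1741 × 10⁻³ rad s⁻¹, so T = 2π/N = 768.67 s ≈ 769 s.

769 s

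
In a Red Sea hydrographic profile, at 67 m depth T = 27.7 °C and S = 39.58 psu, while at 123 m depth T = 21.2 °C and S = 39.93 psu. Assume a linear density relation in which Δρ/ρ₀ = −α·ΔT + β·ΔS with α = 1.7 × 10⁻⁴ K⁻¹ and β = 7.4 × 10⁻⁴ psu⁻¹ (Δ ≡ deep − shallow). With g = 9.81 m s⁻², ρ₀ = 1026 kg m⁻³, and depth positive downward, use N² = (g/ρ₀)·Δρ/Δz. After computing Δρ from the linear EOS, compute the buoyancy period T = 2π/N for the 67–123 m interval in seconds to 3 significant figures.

406 s

ΔT = -6.5 K, ΔS = +0.35 psu (deep − shallow).
Δρ/ρ₀ = −αΔT + βΔS = 1.105 × 10⁻³ + 2.59 × 10⁻⁴ = 1.364 × 10⁻³, so Δρ ≈ 1.399 kg m⁻³.
N² = (g/ρ₀)·Δρ/Δz = g·(Δρ/ρ₀)/Δz = 9.81 × 1.364 × 10⁻³ / 56 = 2.3894 × 10⁻⁴ s⁻².
N = √(2.3894 × 10⁻⁴) = 0.015458 rad s⁻¹ → T = 2π/N = 406.47 s ≈ 406 s.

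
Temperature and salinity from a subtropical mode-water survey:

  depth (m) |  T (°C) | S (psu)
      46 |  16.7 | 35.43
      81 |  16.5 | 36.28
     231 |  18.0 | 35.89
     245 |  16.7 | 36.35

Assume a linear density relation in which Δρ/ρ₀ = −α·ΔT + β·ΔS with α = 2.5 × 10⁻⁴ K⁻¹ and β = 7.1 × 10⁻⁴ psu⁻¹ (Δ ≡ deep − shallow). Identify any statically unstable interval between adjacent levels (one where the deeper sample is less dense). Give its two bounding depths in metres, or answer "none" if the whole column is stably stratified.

81–231 m

Evaluate Δρ/ρ₀ = −αΔT + βΔS across each adjacent pair:
  46–81 m: −αΔT+βΔS = −(2.5 × 10⁻⁴)(-0.2)+(7.1 × 10⁻⁴)(+0.85) = 6.5 × 10⁻⁴ → stable
  81–231 m: −αΔT+βΔS = −(2.5 × 10⁻⁴)(+1.5)+(7.1 × 10⁻⁴)(-0.39) = -6.5 × 10⁻⁴ → UNSTABLE
  231–245 m: −αΔT+βΔS = −(2.5 × 10⁻⁴)(-1.3)+(7.1 × 10⁻⁴)(+0.46) = 6.5 × 10⁻⁴ → stable
The 81–231 m interval has Δρ < 0: lighter water underlies denser water.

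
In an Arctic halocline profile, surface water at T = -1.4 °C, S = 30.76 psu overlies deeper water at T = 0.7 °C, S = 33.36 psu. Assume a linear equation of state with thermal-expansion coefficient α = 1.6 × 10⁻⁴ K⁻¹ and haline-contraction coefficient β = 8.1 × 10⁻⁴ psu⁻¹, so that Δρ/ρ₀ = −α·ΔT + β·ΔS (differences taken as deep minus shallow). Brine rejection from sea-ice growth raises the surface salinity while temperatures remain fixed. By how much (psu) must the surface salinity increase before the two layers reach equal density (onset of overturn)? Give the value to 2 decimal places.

Neutral buoyancy requires −α(T_deep − T_surf) + β(S_deep − S_surf′) = 0.
S_surf′ = S_deep − (α/β)·ΔT = 33.36 − (1.6 × 10⁻⁴/8.1 × 10⁻⁴)·(+2.1) = 32.9452 psu.
Increase required: 32.9452 − 30.76 = 2.1852 psu.

2.19 psu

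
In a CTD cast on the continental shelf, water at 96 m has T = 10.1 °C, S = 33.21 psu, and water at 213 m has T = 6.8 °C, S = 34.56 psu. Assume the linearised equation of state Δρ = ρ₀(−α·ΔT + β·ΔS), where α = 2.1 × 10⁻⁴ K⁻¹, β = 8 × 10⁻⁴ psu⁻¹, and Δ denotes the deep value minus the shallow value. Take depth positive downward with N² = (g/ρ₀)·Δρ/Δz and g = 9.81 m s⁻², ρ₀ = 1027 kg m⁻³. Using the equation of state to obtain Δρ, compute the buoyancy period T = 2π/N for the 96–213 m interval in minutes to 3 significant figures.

8.59 min

ΔT = -3.3 K, ΔS = +1.35 psu (deep − shallow).
Δρ/ρ₀ = −αΔT + βΔS = 6.93 × 10⁻⁴ + 1.08 × 10⁻³ = 1.773 × 10⁻³, so Δρ ≈ 1.821 kg m⁻³.
N² = (g/ρ₀)·Δρ/Δz = g·(Δρ/ρ₀)/Δz = 9.81 × 1.773 × 10⁻³ / 117 = 1.4866 × 10⁻⁴ s⁻².
N = √(1.4866 × 10⁻⁴) = 0.012193 rad s⁻¹ → T = 2π/N = 515.31 s = 8.5885 min ≈ 8.59 min.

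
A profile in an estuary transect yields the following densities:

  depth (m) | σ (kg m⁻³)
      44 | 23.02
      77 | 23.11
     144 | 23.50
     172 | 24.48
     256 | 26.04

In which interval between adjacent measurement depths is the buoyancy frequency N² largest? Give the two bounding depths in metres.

Compute the density gradient over each adjacent pair:
  44–77 m: Δρ/Δz = 0.09/33 = 2.7 × 10⁻³ kg m⁻⁴
  77–144 m: Δρ/Δz = 0.39/67 = 5.8 × 10⁻³ kg m⁻⁴
  144–172 m: Δρ/Δz = 0.98/28 = 0.035 kg m⁻⁴
  172–256 m: Δρ/Δz = 1.56/84 = 0.019 kg m⁻⁴
The largest gradient is in the 144–172 m interval — the pycnocline.

144–172 m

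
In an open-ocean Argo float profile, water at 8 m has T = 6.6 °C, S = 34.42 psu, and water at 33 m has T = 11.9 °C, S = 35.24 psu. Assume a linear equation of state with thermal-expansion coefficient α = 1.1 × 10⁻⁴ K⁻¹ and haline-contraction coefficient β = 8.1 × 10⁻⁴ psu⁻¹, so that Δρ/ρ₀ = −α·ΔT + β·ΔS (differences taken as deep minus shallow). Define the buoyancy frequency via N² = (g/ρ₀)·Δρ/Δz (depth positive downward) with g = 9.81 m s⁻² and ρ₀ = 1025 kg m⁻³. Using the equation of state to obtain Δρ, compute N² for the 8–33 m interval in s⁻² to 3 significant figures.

3.19 × 10⁻⁵ s⁻²

ΔT = +5.3 K, ΔS = +0.82 psu (deep − shallow).
Δρ/ρ₀ = −αΔT + βΔS = -5.83 × 10⁻⁴ + 6.642 × 10⁻⁴ = 8.12 × 10⁻⁵, so Δρ ≈ 0.08323 kg m⁻³.
N² = (g/ρ₀)·Δρ/Δz = g·(Δρ/ρ₀)/Δz = 9.81 × 8.12 × 10⁻⁵ / 25 = 3.1863 × 10⁻⁵ s⁻² ≈ 3.19 × 10⁻⁵ s⁻².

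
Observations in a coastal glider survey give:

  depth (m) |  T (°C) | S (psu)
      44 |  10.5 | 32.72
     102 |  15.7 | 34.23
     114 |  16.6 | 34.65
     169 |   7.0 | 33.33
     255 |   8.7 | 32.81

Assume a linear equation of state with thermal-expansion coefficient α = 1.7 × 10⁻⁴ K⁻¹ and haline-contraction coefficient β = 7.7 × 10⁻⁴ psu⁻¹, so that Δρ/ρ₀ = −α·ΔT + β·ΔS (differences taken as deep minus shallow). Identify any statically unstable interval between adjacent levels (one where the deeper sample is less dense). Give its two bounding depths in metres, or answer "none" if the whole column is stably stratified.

169–255 m

Evaluate Δρ/ρ₀ = −αΔT + βΔS across each adjacent pair:
  44–102 m: −αΔT+βΔS = −(1.7 × 10⁻⁴)(+5.2)+(7.7 × 10⁻⁴)(+1.51) = 2.8 × 10⁻⁴ → stable
  102–114 m: −αΔT+βΔS = −(1.7 × 10⁻⁴)(+0.9)+(7.7 × 10⁻⁴)(+0.42) = 1.7 × 10⁻⁴ → stable
  114–169 m: −αΔT+βΔS = −(1.7 × 10⁻⁴)(-9.6)+(7.7 × 10⁻⁴)(-1.32) = 6.2 × 10⁻⁴ → stable
  169–255 m: −αΔT+βΔS = −(1.7 × 10⁻⁴)(+1.7)+(7.7 × 10⁻⁴)(-0.52) = -6.9 × 10⁻⁴ → UNSTABLE
The 169–255 m interval has Δρ < 0: lighter water underlies denser water.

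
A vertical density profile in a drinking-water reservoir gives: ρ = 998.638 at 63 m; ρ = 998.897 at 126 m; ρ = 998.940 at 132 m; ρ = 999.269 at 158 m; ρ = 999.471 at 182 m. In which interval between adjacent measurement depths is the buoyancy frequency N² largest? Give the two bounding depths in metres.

132–158 m

Compute the density gradient over each adjacent pair:
  63–126 m: Δρ/Δz = 0.259/63 = 4.1 × 10⁻³ kg m⁻⁴
  126–132 m: Δρ/Δz = 0.043/6 = 7.2 × 10⁻³ kg m⁻⁴
  132–158 m: Δρ/Δz = 0.329/26 = 0.013 kg m⁻⁴
  158–182 m: Δρ/Δz = 0.202/24 = 8.4 × 10⁻³ kg m⁻⁴
The largest gradient is in the 132–158 m interval — the pycnocline.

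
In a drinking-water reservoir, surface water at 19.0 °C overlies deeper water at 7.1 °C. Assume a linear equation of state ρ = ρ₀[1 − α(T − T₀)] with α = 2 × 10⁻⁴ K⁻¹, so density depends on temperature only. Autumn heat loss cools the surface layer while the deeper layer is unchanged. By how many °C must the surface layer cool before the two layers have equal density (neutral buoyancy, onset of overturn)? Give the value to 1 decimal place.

11.9 °C

With temperature the only control, equal density requires T_surf′ = T_deep.
T_surf′ = 7.1 °C.
Cooling required: 19.0 − 7.1 = 11.9 °C.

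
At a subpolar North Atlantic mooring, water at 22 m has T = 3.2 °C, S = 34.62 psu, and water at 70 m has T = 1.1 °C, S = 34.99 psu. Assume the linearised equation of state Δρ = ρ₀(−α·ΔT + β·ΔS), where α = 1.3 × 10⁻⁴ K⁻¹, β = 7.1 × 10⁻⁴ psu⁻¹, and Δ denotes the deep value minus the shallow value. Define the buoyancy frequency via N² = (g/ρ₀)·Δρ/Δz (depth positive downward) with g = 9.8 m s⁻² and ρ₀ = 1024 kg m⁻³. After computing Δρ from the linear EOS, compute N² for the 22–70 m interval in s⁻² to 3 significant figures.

1.09 × 10⁻⁴ s⁻²

ΔT = -2.1 K, ΔS = +0.37 psu (deep − shallow).
Δρ/ρ₀ = −αΔT + βΔS = 2.73 × 10⁻⁴ + 2.627 × 10⁻⁴ = 5.357 × 10⁻⁴, so Δρ ≈ 0.5486 kg m⁻³.
N² = (g/ρ₀)·Δρ/Δz = g·(Δρ/ρ₀)/Δz = 9.8 × 5.357 × 10⁻⁴ / 48 = 1.0937 × 10⁻⁴ s⁻² ≈ 1.09 × 10⁻⁴ s⁻².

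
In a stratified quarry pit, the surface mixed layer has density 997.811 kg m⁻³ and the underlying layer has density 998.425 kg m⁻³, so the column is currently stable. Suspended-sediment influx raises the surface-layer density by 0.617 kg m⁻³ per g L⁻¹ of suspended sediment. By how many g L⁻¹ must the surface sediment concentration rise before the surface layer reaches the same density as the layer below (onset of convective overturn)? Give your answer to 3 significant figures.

0.995 g L⁻¹

Density deficit of the surface layer: 998.425 − 997.811 = 0.614 kg m⁻³.
Required change = 0.614 / 0.617 = 0.995 g L⁻¹.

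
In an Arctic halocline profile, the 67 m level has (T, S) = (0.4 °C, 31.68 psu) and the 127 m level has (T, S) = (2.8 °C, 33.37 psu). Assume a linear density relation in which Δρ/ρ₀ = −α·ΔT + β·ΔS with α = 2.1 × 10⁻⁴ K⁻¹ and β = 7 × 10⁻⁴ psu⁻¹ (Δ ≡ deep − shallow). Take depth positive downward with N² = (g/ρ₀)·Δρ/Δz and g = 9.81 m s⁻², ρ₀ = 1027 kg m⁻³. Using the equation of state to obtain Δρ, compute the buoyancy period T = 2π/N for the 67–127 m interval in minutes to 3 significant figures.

ΔT = +2.4 K, ΔS = +1.69 psu (deep − shallow).
Δρ/ρ₀ = −αΔT + βΔS = -5.04 × 10⁻⁴ + 1.183 × 10⁻³ = 6.79 × 10⁻⁴, so Δρ ≈ 0.6973 kg m⁻³.
N² = (g/ρ₀)·Δρ/Δz = g·(Δρ/ρ₀)/Δz = 9.81 × 6.79 × 10⁻⁴ / 60 = 1.1102 × 10⁻⁴ s⁻².
N = √(1.1102 × 10⁻⁴) = 0.010537 rad s⁻¹ → T = 2π/N = 596.30 s = 9.9383 min ≈ 9.94 min.

9.94 min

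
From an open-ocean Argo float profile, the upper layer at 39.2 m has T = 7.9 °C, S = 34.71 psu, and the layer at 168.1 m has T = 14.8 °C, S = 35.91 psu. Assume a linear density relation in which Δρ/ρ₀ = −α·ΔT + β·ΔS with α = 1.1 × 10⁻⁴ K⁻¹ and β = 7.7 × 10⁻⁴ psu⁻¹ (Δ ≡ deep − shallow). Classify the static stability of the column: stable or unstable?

ΔT = 14.8 − 7.9 = +6.9 K and ΔS = 35.91 − 34.71 = +1.20 psu (deep − shallow).
−αΔT = -7.59 × 10⁻⁴; βΔS = 9.24 × 10⁻⁴; sum Δρ/ρ₀ = 1.65 × 10⁻⁴.
Δρ/ρ₀ > 0, so Δρ > 0: deeper water is denser → statically stable.

stable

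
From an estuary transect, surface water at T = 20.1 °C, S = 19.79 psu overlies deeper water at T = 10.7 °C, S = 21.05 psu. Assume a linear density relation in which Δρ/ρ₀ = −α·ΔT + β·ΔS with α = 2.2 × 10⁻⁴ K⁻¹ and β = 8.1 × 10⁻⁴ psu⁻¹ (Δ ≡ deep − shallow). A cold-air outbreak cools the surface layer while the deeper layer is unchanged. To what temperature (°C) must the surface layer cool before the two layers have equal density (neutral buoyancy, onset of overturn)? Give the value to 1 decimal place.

Neutral buoyancy requires Δρ = 0, i.e. −α(T_deep − T_surf′) + β(S_deep − S_surf) = 0.
T_surf′ = T_deep − (β/α)·ΔS = 10.7 − (8.1 × 10⁻⁴/2.2 × 10⁻⁴)·(+1.26) = 6.061 °C.
Cooling required: 20.1 − (6.061) = 14.039 °C.

6.1 °C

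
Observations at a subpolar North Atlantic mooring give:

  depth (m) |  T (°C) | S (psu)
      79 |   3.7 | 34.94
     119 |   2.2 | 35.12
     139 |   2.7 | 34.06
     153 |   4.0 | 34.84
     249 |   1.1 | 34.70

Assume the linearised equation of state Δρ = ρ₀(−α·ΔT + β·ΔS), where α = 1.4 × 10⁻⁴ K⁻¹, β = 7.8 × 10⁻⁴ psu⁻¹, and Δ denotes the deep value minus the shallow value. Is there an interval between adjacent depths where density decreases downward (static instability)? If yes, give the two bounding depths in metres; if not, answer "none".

119–139 m

Evaluate Δρ/ρ₀ = −αΔT + βΔS across each adjacent pair:
  79–119 m: −αΔT+βΔS = −(1.4 × 10⁻⁴)(-1.5)+(7.8 × 10⁻⁴)(+0.18) = 3.5 × 10⁻⁴ → stable
  119–139 m: −αΔT+βΔS = −(1.4 × 10⁻⁴)(+0.5)+(7.8 × 10⁻⁴)(-1.06) = -9.0 × 10⁻⁴ → UNSTABLE
  139–153 m: −αΔT+βΔS = −(1.4 × 10⁻⁴)(+1.3)+(7.8 × 10⁻⁴)(+0.78) = 4.3 × 10⁻⁴ → stable
  153–249 m: −αΔT+βΔS = −(1.4 × 10⁻⁴)(-2.9)+(7.8 × 10⁻⁴)(-0.14) = 3.0 × 10⁻⁴ → stable
The 119–139 m interval has Δρ < 0: lighter water underlies denser water.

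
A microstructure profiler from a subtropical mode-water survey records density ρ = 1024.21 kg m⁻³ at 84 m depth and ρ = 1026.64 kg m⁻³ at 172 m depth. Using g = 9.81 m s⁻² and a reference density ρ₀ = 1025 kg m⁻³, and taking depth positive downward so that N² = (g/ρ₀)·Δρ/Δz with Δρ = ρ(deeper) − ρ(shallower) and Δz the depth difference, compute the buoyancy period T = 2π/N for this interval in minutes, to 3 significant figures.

Δρ = 1026.64 − 1024.21 = 2.43 kg m⁻³ over Δz = 172 − 84 = 88 m.
N² = (9.81/1025) × (2.43/88) = 2.6428 × 10⁻⁴ s⁻².
N = √(2.6428 × 10⁻⁴) = 0.016257 rad s⁻¹, so T = 2π/N = 386.49 s = 6.4415 min ≈ 6.44 min.

6.44 min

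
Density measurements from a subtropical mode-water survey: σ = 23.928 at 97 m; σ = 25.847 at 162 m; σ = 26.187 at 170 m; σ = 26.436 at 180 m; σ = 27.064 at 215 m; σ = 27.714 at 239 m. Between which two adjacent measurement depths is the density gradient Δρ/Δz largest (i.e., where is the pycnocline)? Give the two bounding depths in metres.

Compute the density gradient over each adjacent pair:
  97–162 m: Δρ/Δz = 1.919/65 = 0.030 kg m⁻⁴
  162–170 m: Δρ/Δz = 0.340/8 = 0.043 kg m⁻⁴
  170–180 m: Δρ/Δz = 0.249/10 = 0.025 kg m⁻⁴
  180–215 m: Δρ/Δz = 0.628/35 = 0.018 kg m⁻⁴
  215–239 m: Δρ/Δz = 0.650/24 = 0.027 kg m⁻⁴
The largest gradient is in the 162–170 m interval — the pycnocline.

162–170 m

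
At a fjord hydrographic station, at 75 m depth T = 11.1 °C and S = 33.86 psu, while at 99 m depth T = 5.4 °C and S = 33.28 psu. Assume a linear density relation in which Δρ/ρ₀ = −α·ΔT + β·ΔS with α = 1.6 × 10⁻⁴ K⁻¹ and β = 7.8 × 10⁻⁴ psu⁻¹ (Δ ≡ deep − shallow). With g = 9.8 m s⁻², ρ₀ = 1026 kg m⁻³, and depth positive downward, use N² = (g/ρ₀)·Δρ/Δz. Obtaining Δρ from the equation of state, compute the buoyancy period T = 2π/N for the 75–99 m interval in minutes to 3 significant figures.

7.64 min

ΔT = -5.7 K, ΔS = -0.58 psu (deep − shallow).
Δρ/ρ₀ = −αΔT + βΔS = 9.12 × 10⁻⁴ − 4.524 × 10⁻⁴ = 4.596 × 10⁻⁴, so Δρ ≈ 0.4715 kg m⁻³.
N² = (g/ρ₀)·Δρ/Δz = g·(Δρ/ρ₀)/Δz = 9.8 × 4.596 × 10⁻⁴ / 24 = 1.8767 × 10⁻⁴ s⁻².
N = √(1.8767 × 10⁻⁴) = 0.013699 rad s⁻¹ → T = 2π/N = 458.66 s = 7.6443 min ≈ 7.64 min.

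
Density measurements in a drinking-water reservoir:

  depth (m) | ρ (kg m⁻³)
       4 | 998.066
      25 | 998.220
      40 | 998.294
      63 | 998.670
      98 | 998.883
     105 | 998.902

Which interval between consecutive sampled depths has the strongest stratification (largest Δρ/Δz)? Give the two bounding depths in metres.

Compute the density gradient over each adjacent pair:
  4–25 m: Δρ/Δz = 0.154/21 = 7.3 × 10⁻³ kg m⁻⁴
  25–40 m: Δρ/Δz = 0.074/15 = 4.9 × 10⁻³ kg m⁻⁴
  40–63 m: Δρ/Δz = 0.376/23 = 0.016 kg m⁻⁴
  63–98 m: Δρ/Δz = 0.213/35 = 6.1 × 10⁻³ kg m⁻⁴
  98–105 m: Δρ/Δz = 0.019/7 = 2.7 × 10⁻³ kg m⁻⁴
The largest gradient is in the 40–63 m interval — the pycnocline.

40–63 m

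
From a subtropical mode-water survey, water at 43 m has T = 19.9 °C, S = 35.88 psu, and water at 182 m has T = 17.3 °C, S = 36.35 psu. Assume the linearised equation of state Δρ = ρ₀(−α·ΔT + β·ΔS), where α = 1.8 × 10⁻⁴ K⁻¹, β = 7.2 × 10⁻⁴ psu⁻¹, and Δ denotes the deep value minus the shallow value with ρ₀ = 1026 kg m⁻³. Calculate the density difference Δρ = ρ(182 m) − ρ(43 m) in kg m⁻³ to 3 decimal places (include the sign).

ΔT = -2.6 K, ΔS = +0.47 psu (deep − shallow).
Δρ/ρ₀ = −(1.8 × 10⁻⁴)(-2.6) + (7.2 × 10⁻⁴)(+0.47) = 8.064 × 10⁻⁴.
Δρ = 1026 × (8.064 × 10⁻⁴) = +0.827 kg m⁻³.
Positive Δρ: denser below, stable.

+0.827 kg m⁻³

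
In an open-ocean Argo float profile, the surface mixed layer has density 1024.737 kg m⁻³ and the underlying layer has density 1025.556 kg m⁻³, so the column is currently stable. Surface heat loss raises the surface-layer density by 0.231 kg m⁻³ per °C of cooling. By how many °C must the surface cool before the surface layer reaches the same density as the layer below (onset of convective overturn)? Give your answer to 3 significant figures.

3.55 °C

Density deficit of the surface layer: 1025.556 − 1024.737 = 0.819 kg m⁻³.
Required change = 0.819 / 0.231 = 3.55 °C.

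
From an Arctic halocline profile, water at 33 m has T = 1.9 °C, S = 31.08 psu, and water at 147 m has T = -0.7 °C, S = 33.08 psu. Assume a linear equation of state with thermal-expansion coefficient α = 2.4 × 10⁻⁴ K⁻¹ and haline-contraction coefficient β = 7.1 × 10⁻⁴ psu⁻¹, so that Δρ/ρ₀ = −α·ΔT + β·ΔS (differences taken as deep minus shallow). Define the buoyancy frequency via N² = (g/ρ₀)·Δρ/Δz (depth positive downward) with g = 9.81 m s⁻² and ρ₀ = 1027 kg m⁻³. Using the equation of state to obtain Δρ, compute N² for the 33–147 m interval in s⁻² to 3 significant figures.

1.76 × 10⁻⁴ s⁻²

ΔT = -2.6 K, ΔS = +2.00 psu (deep − shallow).
Δρ/ρ₀ = −αΔT + βΔS = 6.24 × 10⁻⁴ + 1.42 × 10⁻³ = 2.044 × 10⁻³, so Δρ ≈ 2.099 kg m⁻³.
N² = (g/ρ₀)·Δρ/Δz = g·(Δρ/ρ₀)/Δz = 9.81 × 2.044 × 10⁻³ / 114 = 1.7589 × 10⁻⁴ s⁻² ≈ 1.76 × 10⁻⁴ s⁻².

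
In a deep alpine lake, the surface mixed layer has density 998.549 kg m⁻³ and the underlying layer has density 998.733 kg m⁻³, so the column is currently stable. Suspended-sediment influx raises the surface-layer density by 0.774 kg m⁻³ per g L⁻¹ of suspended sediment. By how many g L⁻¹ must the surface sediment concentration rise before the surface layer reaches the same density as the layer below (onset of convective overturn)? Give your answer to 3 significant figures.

0.238 g L⁻¹

Density deficit of the surface layer: 998.733 − 998.549 = 0.184 kg m⁻³.
Required change = 0.184 / 0.774 = 0.238 g L⁻¹.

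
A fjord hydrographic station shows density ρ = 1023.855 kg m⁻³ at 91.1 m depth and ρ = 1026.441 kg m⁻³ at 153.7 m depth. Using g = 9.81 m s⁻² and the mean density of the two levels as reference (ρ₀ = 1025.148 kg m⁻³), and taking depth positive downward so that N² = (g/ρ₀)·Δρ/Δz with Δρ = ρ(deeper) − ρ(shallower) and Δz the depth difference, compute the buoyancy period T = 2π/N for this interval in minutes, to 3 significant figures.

5.27 min

Δρ = 1026.441 − 1023.855 = 2.586 kg m⁻³ over Δz = 153.7 − 91.1 = 62.6 m.
N² = (9.81/1025.148) × (2.586/62.6) = 3.9531 × 10⁻⁴ s⁻².
N = √(3.9531 × 10⁻⁴) = 0.019882 rad s⁻¹, so T = 2π/N = 316.02 s = 5.2670 min ≈ 5.27 min.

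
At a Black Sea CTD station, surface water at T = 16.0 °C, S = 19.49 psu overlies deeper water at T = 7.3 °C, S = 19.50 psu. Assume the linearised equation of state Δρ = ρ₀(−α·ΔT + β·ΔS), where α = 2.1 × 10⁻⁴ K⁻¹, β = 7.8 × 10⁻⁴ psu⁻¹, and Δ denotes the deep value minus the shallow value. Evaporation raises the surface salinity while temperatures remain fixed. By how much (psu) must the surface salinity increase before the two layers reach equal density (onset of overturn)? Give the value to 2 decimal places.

2.35 psu

Neutral buoyancy requires −α(T_deep − T_surf) + β(S_deep − S_surf′) = 0.
S_surf′ = S_deep − (α/β)·ΔT = 19.50 − (2.1 × 10⁻⁴/7.8 × 10⁻⁴)·(-8.7) = 21.8423 psu.
Increase required: 21.8423 − 19.49 = 2.3523 psu.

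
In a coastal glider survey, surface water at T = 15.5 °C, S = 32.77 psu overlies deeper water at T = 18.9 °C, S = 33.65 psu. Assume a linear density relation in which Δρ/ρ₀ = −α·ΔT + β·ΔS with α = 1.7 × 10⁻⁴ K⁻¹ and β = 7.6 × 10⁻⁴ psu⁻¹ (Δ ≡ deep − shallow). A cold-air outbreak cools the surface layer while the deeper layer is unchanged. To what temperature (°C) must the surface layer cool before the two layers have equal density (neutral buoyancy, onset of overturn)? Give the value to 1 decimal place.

15.0 °C

Neutral buoyancy requires Δρ = 0, i.e. −α(T_deep − T_surf′) + β(S_deep − S_surf) = 0.
T_surf′ = T_deep − (β/α)·ΔS = 18.9 − (7.6 × 10⁻⁴/1.7 × 10⁻⁴)·(+0.88) = 14.966 °C.
Cooling required: 15.5 − (14.966) = 0.534 °C.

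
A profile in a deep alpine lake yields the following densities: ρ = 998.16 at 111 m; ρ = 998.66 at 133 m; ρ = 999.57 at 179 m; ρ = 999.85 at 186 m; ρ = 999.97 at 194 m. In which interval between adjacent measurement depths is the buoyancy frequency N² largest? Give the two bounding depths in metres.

Compute the density gradient over each adjacent pair:
  111–133 m: Δρ/Δz = 0.50/22 = 0.023 kg m⁻⁴
  133–179 m: Δρ/Δz = 0.91/46 = 0.020 kg m⁻⁴
  179–186 m: Δρ/Δz = 0.28/7 = 0.040 kg m⁻⁴
  186–194 m: Δρ/Δz = 0.12/8 = 0.015 kg m⁻⁴
The largest gradient is in the 179–186 m interval — the pycnocline.

179–186 m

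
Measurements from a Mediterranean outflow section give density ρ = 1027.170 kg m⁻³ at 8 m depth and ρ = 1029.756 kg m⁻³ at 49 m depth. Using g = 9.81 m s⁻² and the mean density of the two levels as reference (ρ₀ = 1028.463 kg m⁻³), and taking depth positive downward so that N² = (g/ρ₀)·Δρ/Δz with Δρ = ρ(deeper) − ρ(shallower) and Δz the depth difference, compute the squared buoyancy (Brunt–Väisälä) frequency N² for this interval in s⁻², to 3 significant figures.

6.02 × 10⁻⁴ s⁻²

Δρ = 1029.756 − 1027.170 = 2.586 kg m⁻³ over Δz = 49 − 8 = 41 m.
N² = (9.81/1028.463) × (2.586/41) = 6.0162 × 10⁻⁴ s⁻² ≈ 6.02 × 10⁻⁴ s⁻².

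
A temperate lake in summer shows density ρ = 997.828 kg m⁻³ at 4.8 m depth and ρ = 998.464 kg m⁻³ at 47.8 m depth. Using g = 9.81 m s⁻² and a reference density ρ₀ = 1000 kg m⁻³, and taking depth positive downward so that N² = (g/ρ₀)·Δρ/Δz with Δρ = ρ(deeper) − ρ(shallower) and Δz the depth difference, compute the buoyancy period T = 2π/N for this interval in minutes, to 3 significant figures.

8.69 min

Δρ = 998.464 − 997.828 = 0.636 kg m⁻³ over Δz = 47.8 − 4.8 = 43 m.
N² = (9.81/1000) × (0.636/43) = 1.4510 × 10⁻⁴ s⁻².
N = √(1.4510 × 10⁻⁴) = 0.012046 rad s⁻¹, so T = 2π/N = 521.60 s = 8.6933 min ≈ 8.69 min.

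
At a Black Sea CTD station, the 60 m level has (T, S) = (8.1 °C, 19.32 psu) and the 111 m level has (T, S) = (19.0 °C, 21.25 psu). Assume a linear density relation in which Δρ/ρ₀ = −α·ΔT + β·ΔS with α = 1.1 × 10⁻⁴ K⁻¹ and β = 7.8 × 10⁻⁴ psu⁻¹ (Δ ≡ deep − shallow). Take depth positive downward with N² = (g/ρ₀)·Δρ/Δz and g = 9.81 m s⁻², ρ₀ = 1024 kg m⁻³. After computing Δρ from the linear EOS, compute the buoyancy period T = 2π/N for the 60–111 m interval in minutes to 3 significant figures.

ΔT = +10.9 K, ΔS = +1.93 psu (deep − shallow).
Δρ/ρ₀ = −αΔT + βΔS = -1.199 × 10⁻³ + 1.5054 × 10⁻³ = 3.064 × 10⁻⁴, so Δρ ≈ 0.3138 kg m⁻³.
N² = (g/ρ₀)·Δρ/Δz = g·(Δρ/ρ₀)/Δz = 9.81 × 3.064 × 10⁻⁴ / 51 = 5.8937 × 10⁻⁵ s⁻².
N = √(5.8937 × 10⁻⁵) = 7.6770 × 10⁻³ rad s⁻¹ → T = 2π/N = 818.44 s = 13.641 min ≈ 13.6 min.

13.6 min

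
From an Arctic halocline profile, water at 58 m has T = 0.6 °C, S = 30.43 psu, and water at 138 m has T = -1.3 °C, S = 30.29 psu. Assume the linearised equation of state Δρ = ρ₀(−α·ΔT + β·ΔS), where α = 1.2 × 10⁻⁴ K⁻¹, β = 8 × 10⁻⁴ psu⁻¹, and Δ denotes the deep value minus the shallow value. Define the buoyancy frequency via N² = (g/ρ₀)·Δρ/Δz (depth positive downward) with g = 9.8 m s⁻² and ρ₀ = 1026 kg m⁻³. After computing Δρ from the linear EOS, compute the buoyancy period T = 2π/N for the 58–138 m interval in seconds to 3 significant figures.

1.67 × 10³ s

ΔT = -1.9 K, ΔS = -0.14 psu (deep − shallow).
Δρ/ρ₀ = −αΔT + βΔS = 2.28 × 10⁻⁴ − 1.12 × 10⁻⁴ = 1.16 × 10⁻⁴, so Δρ ≈ 0.1190 kg m⁻³.
N² = (g/ρ₀)·Δρ/Δz = g·(Δρ/ρ₀)/Δz = 9.8 × 1.16 × 10⁻⁴ / 80 = 1.4210 × 10⁻⁵ s⁻².
N = √(1.4210 × 10⁻⁵) = 3.7696 × 10⁻³ rad s⁻¹ → T = 2π/N = 1.6668 × 10³ s ≈ 1.67 × 10³ s.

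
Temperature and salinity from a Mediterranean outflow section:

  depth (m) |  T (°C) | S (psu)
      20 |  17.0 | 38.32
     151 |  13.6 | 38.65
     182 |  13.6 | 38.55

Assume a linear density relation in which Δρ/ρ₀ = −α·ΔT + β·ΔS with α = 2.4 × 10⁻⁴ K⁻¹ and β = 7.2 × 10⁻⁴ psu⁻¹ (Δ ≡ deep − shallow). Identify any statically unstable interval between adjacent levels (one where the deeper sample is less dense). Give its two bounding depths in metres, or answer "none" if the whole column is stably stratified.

151–182 m

Evaluate Δρ/ρ₀ = −αΔT + βΔS across each adjacent pair:
  20–151 m: −αΔT+βΔS = −(2.4 × 10⁻⁴)(-3.4)+(7.2 × 10⁻⁴)(+0.33) = 1.1 × 10⁻³ → stable
  151–182 m: −αΔT+βΔS = −(2.4 × 10⁻⁴)(+0.0)+(7.2 × 10⁻⁴)(-0.10) = -7.2 × 10⁻⁵ → UNSTABLE
The 151–182 m interval has Δρ < 0: lighter water underlies denser water.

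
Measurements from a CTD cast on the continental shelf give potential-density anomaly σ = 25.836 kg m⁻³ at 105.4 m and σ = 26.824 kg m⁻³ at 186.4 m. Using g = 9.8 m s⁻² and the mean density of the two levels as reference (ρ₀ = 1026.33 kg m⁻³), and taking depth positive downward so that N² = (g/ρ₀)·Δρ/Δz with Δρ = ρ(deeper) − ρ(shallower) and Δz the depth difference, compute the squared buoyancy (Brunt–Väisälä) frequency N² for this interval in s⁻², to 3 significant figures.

1.16 × 10⁻⁴ s⁻²

Δρ = 1026.824 − 1025.836 = 0.988 kg m⁻³ over Δz = 186.4 − 105.4 = 81 m.
N² = (9.8/1026.33) × (0.988/81) = 1.1647 × 10⁻⁴ s⁻² ≈ 1.16 × 10⁻⁴ s⁻².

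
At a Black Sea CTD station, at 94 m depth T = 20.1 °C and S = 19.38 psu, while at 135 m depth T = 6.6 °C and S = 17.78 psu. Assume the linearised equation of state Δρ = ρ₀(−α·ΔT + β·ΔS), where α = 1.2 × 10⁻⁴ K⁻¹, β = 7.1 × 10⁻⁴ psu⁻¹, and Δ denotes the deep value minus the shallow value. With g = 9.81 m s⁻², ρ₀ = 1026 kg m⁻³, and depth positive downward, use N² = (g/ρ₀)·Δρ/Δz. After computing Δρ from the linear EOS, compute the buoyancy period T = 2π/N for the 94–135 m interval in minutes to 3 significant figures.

ΔT = -13.5 K, ΔS = -1.60 psu (deep − shallow).
Δρ/ρ₀ = −αΔT + βΔS = 1.62 × 10⁻³ − 1.136 × 10⁻³ = 4.84 × 10⁻⁴, so Δρ ≈ 0.4966 kg m⁻³.
N² = (g/ρ₀)·Δρ/Δz = g·(Δρ/ρ₀)/Δz = 9.81 × 4.84 × 10⁻⁴ / 41 = 1.1581 × 10⁻⁴ s⁻².
N = √(1.1581 × 10⁻⁴) = 0.010762 rad s⁻¹ → T = 2π/N = 583.83 s = 9.7305 min ≈ 9.73 min.

9.73 min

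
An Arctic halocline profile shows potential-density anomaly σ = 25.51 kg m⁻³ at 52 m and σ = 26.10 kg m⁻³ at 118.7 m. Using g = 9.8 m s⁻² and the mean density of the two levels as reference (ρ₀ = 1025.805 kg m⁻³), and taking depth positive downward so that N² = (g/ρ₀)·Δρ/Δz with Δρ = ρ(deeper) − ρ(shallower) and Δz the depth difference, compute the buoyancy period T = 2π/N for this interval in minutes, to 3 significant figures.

Δρ = 1026.10 − 1025.51 = 0.59 kg m⁻³ over Δz = 118.7 − 52 = 66.7 m.
N² = (9.8/1025.805) × (0.59/66.7) = 8.4506 × 10⁻⁵ s⁻².
N = √(8.4506 × 10⁻⁵) = 9.1927 × 10⁻³ rad s⁻¹, so T = 2π/N = 683.50 s = 11.392 min ≈ 11.4 min.
N² > 0, so the interval is statically stable.

11.4 min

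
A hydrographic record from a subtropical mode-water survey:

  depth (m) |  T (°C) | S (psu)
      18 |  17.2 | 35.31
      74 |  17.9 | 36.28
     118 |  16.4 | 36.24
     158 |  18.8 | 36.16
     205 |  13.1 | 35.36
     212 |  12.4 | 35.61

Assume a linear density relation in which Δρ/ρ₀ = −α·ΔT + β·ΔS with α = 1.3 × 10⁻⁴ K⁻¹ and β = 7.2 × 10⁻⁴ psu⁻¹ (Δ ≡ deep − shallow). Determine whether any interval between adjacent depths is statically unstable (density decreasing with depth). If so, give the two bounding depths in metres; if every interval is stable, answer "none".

118–158 m

Evaluate Δρ/ρ₀ = −αΔT + βΔS across each adjacent pair:
  18–74 m: −αΔT+βΔS = −(1.3 × 10⁻⁴)(+0.7)+(7.2 × 10⁻⁴)(+0.97) = 6.1 × 10⁻⁴ → stable
  74–118 m: −αΔT+βΔS = −(1.3 × 10⁻⁴)(-1.5)+(7.2 × 10⁻⁴)(-0.04) = 1.7 × 10⁻⁴ → stable
  118–158 m: −αΔT+βΔS = −(1.3 × 10⁻⁴)(+2.4)+(7.2 × 10⁻⁴)(-0.08) = -3.7 × 10⁻⁴ → UNSTABLE
  158–205 m: −αΔT+βΔS = −(1.3 × 10⁻⁴)(-5.7)+(7.2 × 10⁻⁴)(-0.80) = 1.6 × 10⁻⁴ → stable
  205–212 m: −αΔT+βΔS = −(1.3 × 10⁻⁴)(-0.7)+(7.2 × 10⁻⁴)(+0.25) = 2.7 × 10⁻⁴ → stable
The 118–158 m interval has Δρ < 0: lighter water underlies denser water.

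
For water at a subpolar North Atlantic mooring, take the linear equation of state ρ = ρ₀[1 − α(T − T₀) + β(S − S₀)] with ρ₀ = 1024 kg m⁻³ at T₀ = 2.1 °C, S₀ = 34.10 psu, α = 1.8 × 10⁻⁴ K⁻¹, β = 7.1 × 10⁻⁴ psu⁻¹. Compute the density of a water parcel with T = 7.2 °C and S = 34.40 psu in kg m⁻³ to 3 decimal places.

1023.278 kg m⁻³

T − T₀ = +5.1 K, S − S₀ = +0.30 psu.
Bracket = 1 − α·(+5.1) + β·(+0.30) = 1 + (-7.05 × 10⁻⁴) = 0.9992950.
ρ = 1024 × 0.9992950 = 1023.278 kg m⁻³.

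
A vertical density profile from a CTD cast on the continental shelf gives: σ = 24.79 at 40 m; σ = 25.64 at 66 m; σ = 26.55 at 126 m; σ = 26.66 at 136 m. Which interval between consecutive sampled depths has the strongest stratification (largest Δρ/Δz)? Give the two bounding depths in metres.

Compute the density gradient over each adjacent pair:
  40–66 m: Δρ/Δz = 0.85/26 = 0.033 kg m⁻⁴
  66–126 m: Δρ/Δz = 0.91/60 = 0.015 kg m⁻⁴
  126–136 m: Δρ/Δz = 0.11/10 = 0.011 kg m⁻⁴
The largest gradient is in the 40–66 m interval — the pycnocline.

40–66 m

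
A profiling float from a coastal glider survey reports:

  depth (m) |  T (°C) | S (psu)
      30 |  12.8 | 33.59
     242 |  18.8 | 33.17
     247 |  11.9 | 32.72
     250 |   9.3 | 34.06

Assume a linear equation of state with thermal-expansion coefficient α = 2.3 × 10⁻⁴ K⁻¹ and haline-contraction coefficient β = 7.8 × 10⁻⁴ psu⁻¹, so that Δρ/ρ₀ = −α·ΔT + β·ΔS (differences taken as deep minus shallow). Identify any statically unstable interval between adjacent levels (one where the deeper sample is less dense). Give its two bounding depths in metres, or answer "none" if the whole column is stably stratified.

30–242 m

Evaluate Δρ/ρ₀ = −αΔT + βΔS across each adjacent pair:
  30–242 m: −αΔT+βΔS = −(2.3 × 10⁻⁴)(+6.0)+(7.8 × 10⁻⁴)(-0.42) = -1.7 × 10⁻³ → UNSTABLE
  242–247 m: −αΔT+βΔS = −(2.3 × 10⁻⁴)(-6.9)+(7.8 × 10⁻⁴)(-0.45) = 1.2 × 10⁻³ → stable
  247–250 m: −αΔT+βΔS = −(2.3 × 10⁻⁴)(-2.6)+(7.8 × 10⁻⁴)(+1.34) = 1.6 × 10⁻³ → stable
The 30–242 m interval has Δρ < 0: lighter water underlies denser water.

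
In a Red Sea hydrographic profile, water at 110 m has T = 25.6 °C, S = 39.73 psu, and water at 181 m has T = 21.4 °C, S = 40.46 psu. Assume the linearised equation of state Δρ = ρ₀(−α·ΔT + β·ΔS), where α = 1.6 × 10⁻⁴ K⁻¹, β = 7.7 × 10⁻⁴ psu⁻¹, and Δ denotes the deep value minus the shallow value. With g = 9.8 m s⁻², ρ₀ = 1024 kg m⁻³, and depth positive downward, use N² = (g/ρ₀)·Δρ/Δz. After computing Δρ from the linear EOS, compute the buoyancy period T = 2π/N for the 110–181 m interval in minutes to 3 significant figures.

ΔT = -4.2 K, ΔS = +0.73 psu (deep − shallow).
Δρ/ρ₀ = −αΔT + βΔS = 6.72 × 10⁻⁴ + 5.621 × 10⁻⁴ = 1.2341 × 10⁻³, so Δρ ≈ 1.264 kg m⁻³.
N² = (g/ρ₀)·Δρ/Δz = g·(Δρ/ρ₀)/Δz = 9.8 × 1.2341 × 10⁻³ / 71 = 1.7034 × 10⁻⁴ s⁻².
N = √(1.7034 × 10⁻⁴) = 0.013051 rad s⁻¹ → T = 2π/N = 481.43 s = 8.0238 min ≈ 8.02 min.

8.02 min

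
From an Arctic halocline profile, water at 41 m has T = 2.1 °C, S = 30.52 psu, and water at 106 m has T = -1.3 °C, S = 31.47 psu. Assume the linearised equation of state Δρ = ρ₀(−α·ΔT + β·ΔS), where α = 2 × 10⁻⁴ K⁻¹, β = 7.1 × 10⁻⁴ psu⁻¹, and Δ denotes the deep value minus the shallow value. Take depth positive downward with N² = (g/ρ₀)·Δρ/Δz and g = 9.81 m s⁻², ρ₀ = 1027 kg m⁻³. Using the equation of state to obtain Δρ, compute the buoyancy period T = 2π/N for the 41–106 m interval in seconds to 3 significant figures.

439 s

ΔT = -3.4 K, ΔS = +0.95 psu (deep − shallow).
Δρ/ρ₀ = −αΔT + βΔS = 6.80 × 10⁻⁴ + 6.745 × 10⁻⁴ = 1.3545 × 10⁻³, so Δρ ≈ 1.391 kg m⁻³.
N² = (g/ρ₀)·Δρ/Δz = g·(Δρ/ρ₀)/Δz = 9.81 × 1.3545 × 10⁻³ / 65 = 2.0443 × 10⁻⁴ s⁻².
N = √(2.0443 × 10⁻⁴) = 0.014298 rad s⁻¹ → T = 2π/N = 439.45 s ≈ 439 s.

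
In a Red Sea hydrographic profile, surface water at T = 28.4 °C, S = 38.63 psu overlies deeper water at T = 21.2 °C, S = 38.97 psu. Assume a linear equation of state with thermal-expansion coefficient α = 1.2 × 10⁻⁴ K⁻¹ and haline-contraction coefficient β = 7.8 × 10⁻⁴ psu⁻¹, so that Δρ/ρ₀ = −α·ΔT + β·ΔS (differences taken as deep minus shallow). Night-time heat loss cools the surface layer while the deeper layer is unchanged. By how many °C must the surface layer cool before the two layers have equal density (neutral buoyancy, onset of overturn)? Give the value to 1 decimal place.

Neutral buoyancy requires Δρ = 0, i.e. −α(T_deep − T_surf′) + β(S_deep − S_surf) = 0.
T_surf′ = T_deep − (β/α)·ΔS = 21.2 − (7.8 × 10⁻⁴/1.2 × 10⁻⁴)·(+0.34) = 18.990 °C.
Cooling required: 28.4 − (18.990) = 9.410 °C.

9.4 °C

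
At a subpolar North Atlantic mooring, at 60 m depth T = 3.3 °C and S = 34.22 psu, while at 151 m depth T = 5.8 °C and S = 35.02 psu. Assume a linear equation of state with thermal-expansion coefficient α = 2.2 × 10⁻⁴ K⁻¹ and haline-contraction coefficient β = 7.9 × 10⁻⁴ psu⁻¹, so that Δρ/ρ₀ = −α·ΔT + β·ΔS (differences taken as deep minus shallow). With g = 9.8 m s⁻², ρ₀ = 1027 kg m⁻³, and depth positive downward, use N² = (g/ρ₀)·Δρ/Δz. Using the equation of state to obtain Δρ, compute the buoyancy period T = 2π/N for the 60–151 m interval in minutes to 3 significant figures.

ΔT = +2.5 K, ΔS = +0.80 psu (deep − shallow).
Δρ/ρ₀ = −αΔT + βΔS = -5.50 × 10⁻⁴ + 6.32 × 10⁻⁴ = 8.20 × 10⁻⁵, so Δρ ≈ 0.08421 kg m⁻³.
N² = (g/ρ₀)·Δρ/Δz = g·(Δρ/ρ₀)/Δz = 9.8 × 8.20 × 10⁻⁵ / 91 = 8.8308 × 10⁻⁶ s⁻².
N = √(8.8308 × 10⁻⁶) = 2.9717 × 10⁻³ rad s⁻¹ → T = 2π/N = 2.1143 × 10³ s = 35.238 min ≈ 35.2 min.

35.2 min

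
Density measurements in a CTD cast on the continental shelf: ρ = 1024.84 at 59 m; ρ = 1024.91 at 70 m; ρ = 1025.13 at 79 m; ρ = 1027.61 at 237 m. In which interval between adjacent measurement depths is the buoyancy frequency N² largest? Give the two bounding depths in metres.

70–79 m

Compute the density gradient over each adjacent pair:
  59–70 m: Δρ/Δz = 0.07/11 = 6.4 × 10⁻³ kg m⁻⁴
  70–79 m: Δρ/Δz = 0.22/9 = 0.024 kg m⁻⁴
  79–237 m: Δρ/Δz = 2.48/158 = 0.016 kg m⁻⁴
The largest gradient is in the 70–79 m interval — the pycnocline.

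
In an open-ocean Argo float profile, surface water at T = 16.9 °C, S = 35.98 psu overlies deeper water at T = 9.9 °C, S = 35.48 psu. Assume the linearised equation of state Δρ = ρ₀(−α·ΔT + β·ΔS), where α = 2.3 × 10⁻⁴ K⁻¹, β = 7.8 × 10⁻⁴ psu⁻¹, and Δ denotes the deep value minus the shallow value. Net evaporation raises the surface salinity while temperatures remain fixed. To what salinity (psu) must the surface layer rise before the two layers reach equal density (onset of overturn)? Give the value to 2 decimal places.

37.54 psu

Neutral buoyancy requires −α(T_deep − T_surf) + β(S_deep − S_surf′) = 0.
S_surf′ = S_deep − (α/β)·ΔT = 35.48 − (2.3 × 10⁻⁴/7.8 × 10⁻⁴)·(-7.0) = 37.5441 psu.
Increase required: 37.5441 − 35.98 = 1.5641 psu.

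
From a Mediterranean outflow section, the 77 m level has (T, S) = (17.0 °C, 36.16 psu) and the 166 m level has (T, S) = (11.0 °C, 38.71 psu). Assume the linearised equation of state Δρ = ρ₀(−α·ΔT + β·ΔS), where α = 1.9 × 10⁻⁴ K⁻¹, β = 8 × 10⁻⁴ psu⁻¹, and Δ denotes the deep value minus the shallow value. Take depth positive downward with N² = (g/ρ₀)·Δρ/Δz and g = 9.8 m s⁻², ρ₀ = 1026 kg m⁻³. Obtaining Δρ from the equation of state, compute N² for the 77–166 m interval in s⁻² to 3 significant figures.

ΔT = -6.0 K, ΔS = +2.55 psu (deep − shallow).
Δρ/ρ₀ = −αΔT + βΔS = 1.14 × 10⁻³ + 2.04 × 10⁻³ = 3.18 × 10⁻³, so Δρ ≈ 3.263 kg m⁻³.
N² = (g/ρ₀)·Δρ/Δz = g·(Δρ/ρ₀)/Δz = 9.8 × 3.18 × 10⁻³ / 89 = 3.5016 × 10⁻⁴ s⁻² ≈ 3.50 × 10⁻⁴ s⁻².

3.50 × 10⁻⁴ s⁻²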